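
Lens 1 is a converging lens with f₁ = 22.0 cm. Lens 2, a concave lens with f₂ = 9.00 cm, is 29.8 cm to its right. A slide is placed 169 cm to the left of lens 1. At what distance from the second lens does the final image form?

3.00 cm

Lens 1: 1/d_i1 = 1/f₁ − 1/d_o1 = 1/(22.0) − 1/(169) = 0.03954, so d_i1 = 25.29 cm.
The intermediate image is 25.29 cm to the right of lens 1, which is 29.8 − (25.29) = 4.510 cm to the left of lens 2, so d_o2 = +4.510 cm.
Lens 2 is diverging, so f₂ = −9.00 cm.
Lens 2: 1/d_i2 = 1/f₂ − 1/d_o2 = 1/(-9.00) − 1/(4.510) = -0.3328, so d_i2 = -3.00 cm.
The final image is virtual, 3.00 cm to the left of lens 2 (overall magnification ≈ -0.100).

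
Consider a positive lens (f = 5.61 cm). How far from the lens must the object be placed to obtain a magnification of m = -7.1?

m = −d_i/d_o ⇒ d_i = −m·d_o.
1/f = 1/d_o + 1/d_i = 1/d_o − 1/(m·d_o) = (1 − 1/m)/d_o, so d_o = f(1 − 1/m) = (5.610)(1 − 1/(-7.1)) = 6.40 cm.

6.40 cm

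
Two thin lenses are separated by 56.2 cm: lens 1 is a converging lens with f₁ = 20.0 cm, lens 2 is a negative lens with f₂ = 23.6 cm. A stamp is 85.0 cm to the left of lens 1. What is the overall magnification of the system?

Lens 1: 1/d_i1 = 1/(20.0) − 1/(85.0) = 0.03824, so d_i1 = 26.15 cm; m₁ = −d_i1/d_o1 = -0.3076.
d_o2 = 56.2 − (26.15) = 30.05 cm.
f₂ = −23.6 cm (diverging).
Lens 2: 1/d_i2 = 1/(-23.6) − 1/(30.05) = -0.07565, so d_i2 = -13.22 cm; m₂ = −d_i2/d_o2 = +0.4399.
m = m₁·m₂ = (-0.3076)(+0.4399) = -0.135.

m = -0.135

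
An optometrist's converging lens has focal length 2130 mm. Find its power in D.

f = 213 cm = 2.13 m.
P = 1/f = 1/(2.13 m) = +0.469 D.

P = +0.469 D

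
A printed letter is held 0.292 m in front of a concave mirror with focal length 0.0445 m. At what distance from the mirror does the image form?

0.0525 m

Mirror equation: 1/q = 1/f − 1/p = 1/(0.04450) − 1/(0.292) = 22.47 − 3.425 = 19.05, so q = 0.0525 m.
The image is real, inverted and reduced, in front of the mirror.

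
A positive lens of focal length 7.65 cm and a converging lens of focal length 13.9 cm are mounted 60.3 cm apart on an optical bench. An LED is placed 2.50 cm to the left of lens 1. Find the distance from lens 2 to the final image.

Lens 1: 1/d_i1 = 1/f₁ − 1/d_o1 = 1/(7.65) − 1/(2.50) = -0.2693, so d_i1 = -3.714 cm.
The intermediate image is 3.714 cm to the left of lens 1 (virtual), which is 60.3 − (-3.714) = 64.01 cm to the left of lens 2, so d_o2 = +64.01 cm.
Lens 2: 1/d_i2 = 1/f₂ − 1/d_o2 = 1/(13.9) − 1/(64.01) = 0.05632, so d_i2 = 17.8 cm.
The final image is real, 17.8 cm to the right of lens 2 (overall magnification ≈ -0.41).

17.8 cm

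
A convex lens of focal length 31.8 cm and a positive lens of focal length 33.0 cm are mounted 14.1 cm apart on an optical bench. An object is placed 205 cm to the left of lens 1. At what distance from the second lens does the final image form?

13.7 cm

Lens 1: 1/d_i1 = 1/f₁ − 1/d_o1 = 1/(31.8) − 1/(205) = 0.02657, so d_i1 = 37.64 cm.
The intermediate image is 37.64 cm to the right of lens 1, which lies 23.54 cm to the right of lens 2 — a virtual object — so d_o2 = −23.54 cm.
Lens 2: 1/d_i2 = 1/f₂ − 1/d_o2 = 1/(33.0) − 1/(-23.54) = 0.07278, so d_i2 = 13.7 cm.
The final image is real, 13.7 cm to the right of lens 2 (overall magnification ≈ -0.11).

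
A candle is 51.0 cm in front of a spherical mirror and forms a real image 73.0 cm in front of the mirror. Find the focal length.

Real image ⇒ d_i = +73.0 cm.
1/f = 1/d_o + 1/d_i = 1/(51.0) + 1/(73.0) = 0.03331, so f = 30.0 cm.
Since f is positive, the spherical mirror is concave.

f = 30.0 cm (concave)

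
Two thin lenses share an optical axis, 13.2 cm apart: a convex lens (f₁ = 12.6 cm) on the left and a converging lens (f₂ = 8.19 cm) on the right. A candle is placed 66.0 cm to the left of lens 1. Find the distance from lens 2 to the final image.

1.84 cm

Lens 1: 1/d_i1 = 1/f₁ − 1/d_o1 = 1/(12.6) − 1/(66.0) = 0.06421, so d_i1 = 15.57 cm.
The intermediate image is 15.57 cm to the right of lens 1, which lies 2.370 cm to the right of lens 2 — a virtual object — so d_o2 = −2.370 cm.
Lens 2: 1/d_i2 = 1/f₂ − 1/d_o2 = 1/(8.19) − 1/(-2.370) = 0.5440, so d_i2 = 1.84 cm.
The final image is real, 1.84 cm to the right of lens 2 (overall magnification ≈ -0.18).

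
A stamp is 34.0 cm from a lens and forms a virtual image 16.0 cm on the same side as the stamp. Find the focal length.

Virtual image ⇒ d_i = −16.0 cm.
1/f = 1/d_o + 1/d_i = 1/(34.0) + 1/(-16.0) = -0.03309, so f = -30.2 cm.
Since f is negative, the lens is diverging.

f = -30.2 cm (diverging)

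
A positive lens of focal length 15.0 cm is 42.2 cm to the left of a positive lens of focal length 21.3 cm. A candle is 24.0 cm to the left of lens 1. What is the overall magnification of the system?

Lens 1: 1/d_i1 = 1/(15.0) − 1/(24.0) = 0.02500, so d_i1 = 40.00 cm; m₁ = −d_i1/d_o1 = -1.667.
d_o2 = 42.2 − (40.00) = 2.200 cm.
Lens 2: 1/d_i2 = 1/(21.3) − 1/(2.200) = -0.4076, so d_i2 = -2.453 cm; m₂ = −d_i2/d_o2 = +1.115.
m = m₁·m₂ = (-1.667)(+1.115) = -1.86.

m = -1.86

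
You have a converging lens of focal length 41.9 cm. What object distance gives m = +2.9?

27.5 cm

m = −d_i/d_o ⇒ d_i = −m·d_o.
1/f = 1/d_o + 1/d_i = 1/d_o − 1/(m·d_o) = (1 − 1/m)/d_o, so d_o = f(1 − 1/m) = (41.90)(1 − 1/(+2.9)) = 27.5 cm.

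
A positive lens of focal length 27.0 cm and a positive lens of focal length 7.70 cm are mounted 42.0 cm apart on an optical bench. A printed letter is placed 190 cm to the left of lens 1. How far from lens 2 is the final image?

28.7 cm

Lens 1: 1/d_i1 = 1/f₁ − 1/d_o1 = 1/(27.0) − 1/(190) = 0.03177, so d_i1 = 31.47 cm.
The intermediate image is 31.47 cm to the right of lens 1, which is 42.0 − (31.47) = 10.53 cm to the left of lens 2, so d_o2 = +10.53 cm.
Lens 2: 1/d_i2 = 1/f₂ − 1/d_o2 = 1/(7.70) − 1/(10.53) = 0.03490, so d_i2 = 28.7 cm.
The final image is real, 28.7 cm to the right of lens 2 (overall magnification ≈ 0.45).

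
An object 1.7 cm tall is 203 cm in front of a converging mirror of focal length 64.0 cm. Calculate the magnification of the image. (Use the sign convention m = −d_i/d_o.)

m = -0.460

1/d_i = 1/f − 1/d_o = 1/(64.00) − 1/(203) = 0.01070, so d_i = 93.47 cm.
m = −d_i/d_o = −(93.47)/(203) = -0.460.
The image is real, inverted and reduced, in front of the mirror.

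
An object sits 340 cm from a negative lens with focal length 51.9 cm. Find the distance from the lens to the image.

45.0 cm

For a negative lens, f = -51.9 cm.
Thin-lens equation: 1/q = 1/f − 1/p = 1/(-51.90) − 1/(340) = -0.01927 − 0.002941 = -0.02221, so q = -45.0 cm.
The image is virtual, upright and reduced, on the same side as the object.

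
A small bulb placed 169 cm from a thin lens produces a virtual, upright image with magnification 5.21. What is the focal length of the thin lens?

m = −d_i/d_o ⇒ d_i = −m·d_o = −(+5.21)·(169) = -880.5 cm.
1/f = 1/d_o + 1/d_i = 1/(169) + 1/(-880.5) = 0.004781, so f = 209 cm.
Since f is positive, the thin lens is converging.

f = 209 cm (converging)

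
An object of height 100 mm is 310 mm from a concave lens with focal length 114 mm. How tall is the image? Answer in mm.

For a concave lens, f = -114 mm.
1/d_i = 1/f − 1/d_o = 1/(-114.0) − 1/(310) = -0.01200, so d_i = -83.35 mm.
m = −d_i/d_o = +0.2689.
|h_i| = |m|·h_o = 0.2689 × 100 = 26.9 mm. The image is virtual, upright and reduced, on the same side as the object.

26.9 mm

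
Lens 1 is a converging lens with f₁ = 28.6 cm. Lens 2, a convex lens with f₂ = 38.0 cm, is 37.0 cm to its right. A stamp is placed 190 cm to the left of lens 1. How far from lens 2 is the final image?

Lens 1: 1/d_i1 = 1/f₁ − 1/d_o1 = 1/(28.6) − 1/(190) = 0.02970, so d_i1 = 33.67 cm.
The intermediate image is 33.67 cm to the right of lens 1, which is 37.0 − (33.67) = 3.330 cm to the left of lens 2, so d_o2 = +3.330 cm.
Lens 2: 1/d_i2 = 1/f₂ − 1/d_o2 = 1/(38.0) − 1/(3.330) = -0.2740, so d_i2 = -3.65 cm.
The final image is virtual, 3.65 cm to the left of lens 2 (overall magnification ≈ -0.19).

3.65 cm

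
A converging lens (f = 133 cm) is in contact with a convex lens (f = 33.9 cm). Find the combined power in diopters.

P₁ = 1/f₁ = 1/(1.33 m) = +0.7519 D; P₂ = 1/f₂ = 1/(0.339 m) = +2.950 D.
For thin lenses in contact, P = P₁ + P₂ = (+0.7519) + (+2.950) = +3.70 D.

P = +3.70 D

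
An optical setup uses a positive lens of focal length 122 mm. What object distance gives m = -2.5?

m = −d_i/d_o ⇒ d_i = −m·d_o.
1/f = 1/d_o + 1/d_i = 1/d_o − 1/(m·d_o) = (1 − 1/m)/d_o, so d_o = f(1 − 1/m) = (122.0)(1 − 1/(-2.5)) = 171 mm.

171 mm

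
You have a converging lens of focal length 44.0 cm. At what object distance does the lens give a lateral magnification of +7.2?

37.9 cm

m = −d_i/d_o ⇒ d_i = −m·d_o.
1/f = 1/d_o + 1/d_i = 1/d_o − 1/(m·d_o) = (1 − 1/m)/d_o, so d_o = f(1 − 1/m) = (44.00)(1 − 1/(+7.2)) = 37.9 cm.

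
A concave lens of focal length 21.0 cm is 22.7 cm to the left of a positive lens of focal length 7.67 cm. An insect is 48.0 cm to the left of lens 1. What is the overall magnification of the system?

f₁ = −21.0 cm (diverging).
Lens 1: 1/d_i1 = 1/(-21.0) − 1/(48.0) = -0.06845, so d_i1 = -14.61 cm; m₁ = −d_i1/d_o1 = +0.3044.
d_o2 = 22.7 − (-14.61) = 37.31 cm.
Lens 2: 1/d_i2 = 1/(7.67) − 1/(37.31) = 0.1036, so d_i2 = 9.655 cm; m₂ = −d_i2/d_o2 = -0.2588.
m = m₁·m₂ = (+0.3044)(-0.2588) = -0.0788.

m = -0.0788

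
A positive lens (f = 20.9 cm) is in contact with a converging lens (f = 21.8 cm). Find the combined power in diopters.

P₁ = 1/f₁ = 1/(0.209 m) = +4.785 D; P₂ = 1/f₂ = 1/(0.218 m) = +4.587 D.
For thin lenses in contact, P = P₁ + P₂ = (+4.785) + (+4.587) = +9.37 D.

P = +9.37 D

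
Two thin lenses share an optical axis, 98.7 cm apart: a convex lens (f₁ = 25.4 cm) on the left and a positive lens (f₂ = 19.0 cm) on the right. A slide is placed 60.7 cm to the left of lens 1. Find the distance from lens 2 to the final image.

Lens 1: 1/d_i1 = 1/f₁ − 1/d_o1 = 1/(25.4) − 1/(60.7) = 0.02290, so d_i1 = 43.68 cm.
The intermediate image is 43.68 cm to the right of lens 1, which is 98.7 − (43.68) = 55.02 cm to the left of lens 2, so d_o2 = +55.02 cm.
Lens 2: 1/d_i2 = 1/f₂ − 1/d_o2 = 1/(19.0) − 1/(55.02) = 0.03446, so d_i2 = 29.0 cm.
The final image is real, 29.0 cm to the right of lens 2 (overall magnification ≈ 0.38).

29.0 cm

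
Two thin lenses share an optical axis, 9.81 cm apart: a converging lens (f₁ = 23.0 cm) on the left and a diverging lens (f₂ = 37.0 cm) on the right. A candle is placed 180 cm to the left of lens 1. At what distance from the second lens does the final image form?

Lens 1: 1/d_i1 = 1/f₁ − 1/d_o1 = 1/(23.0) − 1/(180) = 0.03792, so d_i1 = 26.37 cm.
The intermediate image is 26.37 cm to the right of lens 1, which lies 16.56 cm to the right of lens 2 — a virtual object — so d_o2 = −16.56 cm.
Lens 2 is diverging, so f₂ = −37.0 cm.
Lens 2: 1/d_i2 = 1/f₂ − 1/d_o2 = 1/(-37.0) − 1/(-16.56) = 0.03336, so d_i2 = 30.0 cm.
The final image is real, 30.0 cm to the right of lens 2 (overall magnification ≈ -0.27).

30.0 cm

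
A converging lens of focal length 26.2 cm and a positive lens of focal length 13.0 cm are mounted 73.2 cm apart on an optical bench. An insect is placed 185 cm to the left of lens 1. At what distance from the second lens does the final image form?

Lens 1: 1/d_i1 = 1/f₁ − 1/d_o1 = 1/(26.2) − 1/(185) = 0.03276, so d_i1 = 30.52 cm.
The intermediate image is 30.52 cm to the right of lens 1, which is 73.2 − (30.52) = 42.68 cm to the left of lens 2, so d_o2 = +42.68 cm.
Lens 2: 1/d_i2 = 1/f₂ − 1/d_o2 = 1/(13.0) − 1/(42.68) = 0.05349, so d_i2 = 18.7 cm.
The final image is real, 18.7 cm to the right of lens 2 (overall magnification ≈ 0.072).

18.7 cm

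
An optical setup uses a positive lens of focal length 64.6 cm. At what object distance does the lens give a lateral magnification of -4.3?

79.6 cm

m = −d_i/d_o ⇒ d_i = −m·d_o.
1/f = 1/d_o + 1/d_i = 1/d_o − 1/(m·d_o) = (1 − 1/m)/d_o, so d_o = f(1 − 1/m) = (64.60)(1 − 1/(-4.3)) = 79.6 cm.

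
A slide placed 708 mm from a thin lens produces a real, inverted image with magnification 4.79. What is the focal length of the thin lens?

m = −d_i/d_o ⇒ d_i = −m·d_o = −(-4.79)·(708) = 3391 mm.
1/f = 1/d_o + 1/d_i = 1/(708) + 1/(3391) = 0.001707, so f = 586 mm.
Since f is positive, the thin lens is converging.

f = 586 mm (converging)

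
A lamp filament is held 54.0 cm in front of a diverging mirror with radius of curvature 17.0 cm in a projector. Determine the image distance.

f = R/2 = 17.0/2 = 8.500 cm; for a diverging mirror, f = -8.500 cm.
Mirror equation: 1/q = 1/f − 1/p = 1/(-8.500) − 1/(54.0) = -0.1176 − 0.01852 = -0.1362, so q = -7.34 cm.
The image is virtual, upright and reduced, behind the mirror.

7.34 cm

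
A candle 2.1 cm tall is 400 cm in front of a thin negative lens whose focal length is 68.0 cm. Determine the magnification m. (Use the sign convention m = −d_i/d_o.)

For a negative lens, f = -68.0 cm.
1/d_i = 1/f − 1/d_o = 1/(-68.00) − 1/(400) = -0.01721, so d_i = -58.12 cm.
m = −d_i/d_o = −(-58.12)/(400) = +0.145.
The image is virtual, upright and reduced, on the same side as the object.

m = +0.145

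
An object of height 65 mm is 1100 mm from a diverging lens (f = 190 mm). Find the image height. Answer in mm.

9.57 mm

For a diverging lens, f = -190 mm.
1/d_i = 1/f − 1/d_o = 1/(-190.0) − 1/(1100) = -0.006172, so d_i = -162.0 mm.
m = −d_i/d_o = +0.1473.
|h_i| = |m|·h_o = 0.1473 × 65 = 9.57 mm. The image is virtual, upright and reduced, on the same side as the object.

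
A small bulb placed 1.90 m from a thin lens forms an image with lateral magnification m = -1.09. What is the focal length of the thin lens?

f = 0.991 m (converging)

m = −d_i/d_o ⇒ d_i = −m·d_o = −(-1.09)·(1.90) = 2.071 m.
1/f = 1/d_o + 1/d_i = 1/(1.90) + 1/(2.071) = 1.009, so f = 0.991 m.
Since f is positive, the thin lens is converging.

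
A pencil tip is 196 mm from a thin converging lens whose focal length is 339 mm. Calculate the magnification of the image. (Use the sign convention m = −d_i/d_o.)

1/d_i = 1/f − 1/d_o = 1/(339.0) − 1/(196) = -0.002152, so d_i = -464.6 mm.
m = −d_i/d_o = −(-464.6)/(196) = +2.37.
The image is virtual, upright and enlarged, on the same side as the object.

m = +2.37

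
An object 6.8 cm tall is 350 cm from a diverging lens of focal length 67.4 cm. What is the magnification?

For a diverging lens, f = -67.4 cm.
1/d_i = 1/f − 1/d_o = 1/(-67.40) − 1/(350) = -0.01769, so d_i = -56.52 cm.
m = −d_i/d_o = −(-56.52)/(350) = +0.161.
The image is virtual, upright and reduced, on the same side as the object.

m = +0.161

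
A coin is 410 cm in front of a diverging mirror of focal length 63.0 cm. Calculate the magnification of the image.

For a diverging mirror, f = -63.0 cm.
1/d_i = 1/f − 1/d_o = 1/(-63.00) − 1/(410) = -0.01831, so d_i = -54.61 cm.
m = −d_i/d_o = −(-54.61)/(410) = +0.133.
The image is virtual, upright and reduced, behind the mirror.

m = +0.133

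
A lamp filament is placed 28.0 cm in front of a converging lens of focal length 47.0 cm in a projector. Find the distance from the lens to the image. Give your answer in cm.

69.3 cm

Lens equation: 1/s_i = 1/f − 1/s_o = 1/(47.00) − 1/(28.0) = 0.02128 − 0.03571 = -0.01444, so s_i = -69.3 cm.
The image is virtual, upright and enlarged, on the same side as the object.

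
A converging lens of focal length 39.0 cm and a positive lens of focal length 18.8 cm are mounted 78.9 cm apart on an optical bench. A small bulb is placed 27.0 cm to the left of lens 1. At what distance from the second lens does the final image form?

21.2 cm

Lens 1: 1/d_i1 = 1/f₁ − 1/d_o1 = 1/(39.0) − 1/(27.0) = -0.01140, so d_i1 = -87.75 cm.
The intermediate image is 87.75 cm to the left of lens 1 (virtual), which is 78.9 − (-87.75) = 166.7 cm to the left of lens 2, so d_o2 = +166.7 cm.
Lens 2: 1/d_i2 = 1/f₂ − 1/d_o2 = 1/(18.8) − 1/(166.7) = 0.04719, so d_i2 = 21.2 cm.
The final image is real, 21.2 cm to the right of lens 2 (overall magnification ≈ -0.41).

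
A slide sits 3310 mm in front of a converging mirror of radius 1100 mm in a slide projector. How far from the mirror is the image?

660 mm

f = R/2 = 1100/2 = 550.0 mm.
Mirror equation: 1/v = 1/f − 1/u = 1/(550.0) − 1/(3310) = 0.001818 − 0.0003021 = 0.001516, so v = 660 mm.
The image is real, inverted and reduced, in front of the mirror.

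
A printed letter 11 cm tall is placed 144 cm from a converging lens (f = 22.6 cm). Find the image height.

2.05 cm

1/d_i = 1/f − 1/d_o = 1/(22.60) − 1/(144) = 0.03730, so d_i = 26.81 cm.
m = −d_i/d_o = -0.1862.
|h_i| = |m|·h_o = 0.1862 × 11 = 2.05 cm. The image is real, inverted and reduced, on the far side of the lens.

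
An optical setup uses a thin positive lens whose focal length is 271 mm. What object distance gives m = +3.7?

198 mm

m = −d_i/d_o ⇒ d_i = −m·d_o.
1/f = 1/d_o + 1/d_i = 1/d_o − 1/(m·d_o) = (1 − 1/m)/d_o, so d_o = f(1 − 1/m) = (271.0)(1 − 1/(+3.7)) = 198 mm.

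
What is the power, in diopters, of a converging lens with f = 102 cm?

f = 102 cm = 1.02 m.
P = 1/f = 1/(1.02 m) = +0.980 D.

P = +0.980 D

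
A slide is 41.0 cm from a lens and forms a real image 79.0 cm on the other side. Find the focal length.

f = 27.0 cm (converging)

Real image ⇒ d_i = +79.0 cm.
1/f = 1/d_o + 1/d_i = 1/(41.0) + 1/(79.0) = 0.03705, so f = 27.0 cm.
Since f is positive, the lens is converging.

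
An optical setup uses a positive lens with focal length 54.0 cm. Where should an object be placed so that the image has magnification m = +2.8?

m = −d_i/d_o ⇒ d_i = −m·d_o.
1/f = 1/d_o + 1/d_i = 1/d_o − 1/(m·d_o) = (1 − 1/m)/d_o, so d_o = f(1 − 1/m) = (54.00)(1 − 1/(+2.8)) = 34.7 cm.

34.7 cm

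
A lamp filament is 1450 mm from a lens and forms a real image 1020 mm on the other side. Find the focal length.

f = 599 mm (converging)

Real image ⇒ d_i = +1020 mm.
1/f = 1/d_o + 1/d_i = 1/(1450) + 1/(1020) = 0.001670, so f = 599 mm.
Since f is positive, the lens is converging.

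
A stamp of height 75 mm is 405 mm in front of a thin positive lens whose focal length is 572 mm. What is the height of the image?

257 mm

1/d_i = 1/f − 1/d_o = 1/(572.0) − 1/(405) = -0.0007209, so d_i = -1387 mm.
m = −d_i/d_o = +3.425.
|h_i| = |m|·h_o = 3.425 × 75 = 257 mm. The image is virtual, upright and enlarged, on the same side as the object.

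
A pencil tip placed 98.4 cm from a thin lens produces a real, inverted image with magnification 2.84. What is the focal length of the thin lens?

f = 72.8 cm (converging)

m = −d_i/d_o ⇒ d_i = −m·d_o = −(-2.84)·(98.4) = 279.5 cm.
1/f = 1/d_o + 1/d_i = 1/(98.4) + 1/(279.5) = 0.01374, so f = 72.8 cm.
Since f is positive, the thin lens is converging.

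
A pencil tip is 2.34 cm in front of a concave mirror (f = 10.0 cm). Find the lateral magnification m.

m = +1.31

1/d_i = 1/f − 1/d_o = 1/(10.00) − 1/(2.34) = -0.3274, so d_i = -3.055 cm.
m = −d_i/d_o = −(-3.055)/(2.34) = +1.31.
The image is virtual, upright and enlarged, behind the mirror.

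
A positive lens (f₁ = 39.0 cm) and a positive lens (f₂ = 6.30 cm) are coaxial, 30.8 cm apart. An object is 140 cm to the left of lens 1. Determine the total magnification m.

m = -0.0823

Lens 1: 1/d_i1 = 1/(39.0) − 1/(140) = 0.01850, so d_i1 = 54.06 cm; m₁ = −d_i1/d_o1 = -0.3861.
d_o2 = 30.8 − (54.06) = -23.26 cm (virtual object).
Lens 2: 1/d_i2 = 1/(6.30) − 1/(-23.26) = 0.2017, so d_i2 = 4.957 cm; m₂ = −d_i2/d_o2 = +0.2131.
m = m₁·m₂ = (-0.3861)(+0.2131) = -0.0823.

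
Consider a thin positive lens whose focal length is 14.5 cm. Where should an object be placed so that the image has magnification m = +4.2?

m = −d_i/d_o ⇒ d_i = −m·d_o.
1/f = 1/d_o + 1/d_i = 1/d_o − 1/(m·d_o) = (1 − 1/m)/d_o, so d_o = f(1 − 1/m) = (14.50)(1 − 1/(+4.2)) = 11.0 cm.

11.0 cm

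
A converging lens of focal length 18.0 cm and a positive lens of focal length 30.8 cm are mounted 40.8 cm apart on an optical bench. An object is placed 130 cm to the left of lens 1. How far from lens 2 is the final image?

Lens 1: 1/d_i1 = 1/f₁ − 1/d_o1 = 1/(18.0) − 1/(130) = 0.04786, so d_i1 = 20.89 cm.
The intermediate image is 20.89 cm to the right of lens 1, which is 40.8 − (20.89) = 19.91 cm to the left of lens 2, so d_o2 = +19.91 cm.
Lens 2: 1/d_i2 = 1/f₂ − 1/d_o2 = 1/(30.8) − 1/(19.91) = -0.01776, so d_i2 = -56.3 cm.
The final image is virtual, 56.3 cm to the left of lens 2 (overall magnification ≈ -0.45).

56.3 cm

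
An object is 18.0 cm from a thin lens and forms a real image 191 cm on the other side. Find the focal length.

Real image ⇒ d_i = +191 cm.
1/f = 1/d_o + 1/d_i = 1/(18.0) + 1/(191) = 0.06079, so f = 16.4 cm.
Since f is positive, the thin lens is converging.

f = 16.4 cm (converging)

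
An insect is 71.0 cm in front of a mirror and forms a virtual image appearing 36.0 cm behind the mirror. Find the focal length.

f = -73.0 cm (convex)

Virtual image ⇒ d_i = −36.0 cm.
1/f = 1/d_o + 1/d_i = 1/(71.0) + 1/(-36.0) = -0.01369, so f = -73.0 cm.
Since f is negative, the mirror is convex.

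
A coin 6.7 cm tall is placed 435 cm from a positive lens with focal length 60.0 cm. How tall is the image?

1/d_i = 1/f − 1/d_o = 1/(60.00) − 1/(435) = 0.01437, so d_i = 69.60 cm.
m = −d_i/d_o = -0.1600.
|h_i| = |m|·h_o = 0.1600 × 6.7 = 1.07 cm. The image is real, inverted and reduced, on the far side of the lens.

1.07 cm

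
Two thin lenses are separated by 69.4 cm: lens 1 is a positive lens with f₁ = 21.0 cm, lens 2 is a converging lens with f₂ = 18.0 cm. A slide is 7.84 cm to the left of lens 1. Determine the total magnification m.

m = -0.449

Lens 1: 1/d_i1 = 1/(21.0) − 1/(7.84) = -0.07993, so d_i1 = -12.51 cm; m₁ = −d_i1/d_o1 = +1.596.
d_o2 = 69.4 − (-12.51) = 81.91 cm.
Lens 2: 1/d_i2 = 1/(18.0) − 1/(81.91) = 0.04335, so d_i2 = 23.07 cm; m₂ = −d_i2/d_o2 = -0.2816.
m = m₁·m₂ = (+1.596)(-0.2816) = -0.449.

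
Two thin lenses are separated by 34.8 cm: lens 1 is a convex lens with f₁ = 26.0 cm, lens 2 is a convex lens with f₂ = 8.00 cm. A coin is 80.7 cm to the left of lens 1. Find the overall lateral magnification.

Lens 1: 1/d_i1 = 1/(26.0) − 1/(80.7) = 0.02607, so d_i1 = 38.36 cm; m₁ = −d_i1/d_o1 = -0.4753.
d_o2 = 34.8 − (38.36) = -3.560 cm (virtual object).
Lens 2: 1/d_i2 = 1/(8.00) − 1/(-3.560) = 0.4059, so d_i2 = 2.464 cm; m₂ = −d_i2/d_o2 = +0.6920.
m = m₁·m₂ = (-0.4753)(+0.6920) = -0.329.

m = -0.329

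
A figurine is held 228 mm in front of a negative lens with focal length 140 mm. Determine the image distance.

86.7 mm

For a negative lens, f = -140 mm.
Lens equation: 1/d_i = 1/f − 1/d_o = 1/(-140.0) − 1/(228) = -0.007143 − 0.004386 = -0.01153, so d_i = -86.7 mm.
The image is virtual, upright and reduced, on the same side as the object.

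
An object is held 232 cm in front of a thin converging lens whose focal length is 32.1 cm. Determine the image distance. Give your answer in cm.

Lens equation: 1/s_i = 1/f − 1/s_o = 1/(32.10) − 1/(232) = 0.03115 − 0.004310 = 0.02684, so s_i = 37.3 cm.
The image is real, inverted and reduced, on the far side of the lens.

37.3 cm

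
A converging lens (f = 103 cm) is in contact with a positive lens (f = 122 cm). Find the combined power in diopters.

P₁ = 1/f₁ = 1/(1.03 m) = +0.9709 D; P₂ = 1/f₂ = 1/(1.22 m) = +0.8197 D.
For thin lenses in contact, P = P₁ + P₂ = (+0.9709) + (+0.8197) = +1.79 D.

P = +1.79 D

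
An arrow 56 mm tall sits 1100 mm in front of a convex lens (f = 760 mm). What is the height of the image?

1/d_i = 1/f − 1/d_o = 1/(760.0) − 1/(1100) = 0.0004067, so d_i = 2459 mm.
m = −d_i/d_o = -2.235.
|h_i| = |m|·h_o = 2.235 × 56 = 125 mm. The image is real, inverted and enlarged, on the far side of the lens.

125 mm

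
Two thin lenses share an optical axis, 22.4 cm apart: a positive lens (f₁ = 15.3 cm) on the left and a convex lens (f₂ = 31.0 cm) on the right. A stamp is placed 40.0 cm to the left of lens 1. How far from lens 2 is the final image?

Lens 1: 1/d_i1 = 1/f₁ − 1/d_o1 = 1/(15.3) − 1/(40.0) = 0.04036, so d_i1 = 24.78 cm.
The intermediate image is 24.78 cm to the right of lens 1, which lies 2.380 cm to the right of lens 2 — a virtual object — so d_o2 = −2.380 cm.
Lens 2: 1/d_i2 = 1/f₂ − 1/d_o2 = 1/(31.0) − 1/(-2.380) = 0.4524, so d_i2 = 2.21 cm.
The final image is real, 2.21 cm to the right of lens 2 (overall magnification ≈ -0.58).

2.21 cm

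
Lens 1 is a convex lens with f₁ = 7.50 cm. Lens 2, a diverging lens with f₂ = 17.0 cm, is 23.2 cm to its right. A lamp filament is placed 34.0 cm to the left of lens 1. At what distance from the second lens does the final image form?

Lens 1: 1/d_i1 = 1/f₁ − 1/d_o1 = 1/(7.50) − 1/(34.0) = 0.1039, so d_i1 = 9.623 cm.
The intermediate image is 9.623 cm to the right of lens 1, which is 23.2 − (9.623) = 13.58 cm to the left of lens 2, so d_o2 = +13.58 cm.
Lens 2 is diverging, so f₂ = −17.0 cm.
Lens 2: 1/d_i2 = 1/f₂ − 1/d_o2 = 1/(-17.0) − 1/(13.58) = -0.1325, so d_i2 = -7.55 cm.
The final image is virtual, 7.55 cm to the left of lens 2 (overall magnification ≈ -0.16).

7.55 cm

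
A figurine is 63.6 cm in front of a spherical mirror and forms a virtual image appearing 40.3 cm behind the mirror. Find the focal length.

f = -110 cm (convex)

Virtual image ⇒ d_i = −40.3 cm.
1/f = 1/d_o + 1/d_i = 1/(63.6) + 1/(-40.3) = -0.009091, so f = -110 cm.
Since f is negative, the spherical mirror is convex.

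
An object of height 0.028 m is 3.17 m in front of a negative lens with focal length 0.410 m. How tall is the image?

0.00321 m

For a negative lens, f = -0.410 m.
1/d_i = 1/f − 1/d_o = 1/(-0.4100) − 1/(3.17) = -2.754, so d_i = -0.3630 m.
m = −d_i/d_o = +0.1145.
|h_i| = |m|·h_o = 0.1145 × 0.028 = 0.00321 m. The image is virtual, upright and reduced, on the same side as the object.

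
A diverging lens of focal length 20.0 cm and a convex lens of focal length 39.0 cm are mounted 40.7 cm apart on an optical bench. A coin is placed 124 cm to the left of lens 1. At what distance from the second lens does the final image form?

119 cm

Lens 1 is diverging, so f₁ = −20.0 cm.
Lens 1: 1/d_i1 = 1/f₁ − 1/d_o1 = 1/(-20.0) − 1/(124) = -0.05806, so d_i1 = -17.22 cm.
The intermediate image is 17.22 cm to the left of lens 1 (virtual), which is 40.7 − (-17.22) = 57.92 cm to the left of lens 2, so d_o2 = +57.92 cm.
Lens 2: 1/d_i2 = 1/f₂ − 1/d_o2 = 1/(39.0) − 1/(57.92) = 0.008376, so d_i2 = 119 cm.
The final image is real, 119 cm to the right of lens 2 (overall magnification ≈ -0.29).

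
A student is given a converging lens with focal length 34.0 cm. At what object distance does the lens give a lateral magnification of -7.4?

m = −d_i/d_o ⇒ d_i = −m·d_o.
1/f = 1/d_o + 1/d_i = 1/d_o − 1/(m·d_o) = (1 − 1/m)/d_o, so d_o = f(1 − 1/m) = (34.00)(1 − 1/(-7.4)) = 38.6 cm.

38.6 cm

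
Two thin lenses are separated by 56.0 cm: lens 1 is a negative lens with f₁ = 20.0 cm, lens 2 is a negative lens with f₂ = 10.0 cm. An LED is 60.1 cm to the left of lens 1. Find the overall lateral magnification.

m = +0.0308

f₁ = −20.0 cm (diverging).
Lens 1: 1/d_i1 = 1/(-20.0) − 1/(60.1) = -0.06664, so d_i1 = -15.01 cm; m₁ = −d_i1/d_o1 = +0.2498.
d_o2 = 56.0 − (-15.01) = 71.01 cm.
f₂ = −10.0 cm (diverging).
Lens 2: 1/d_i2 = 1/(-10.0) − 1/(71.01) = -0.1141, so d_i2 = -8.766 cm; m₂ = −d_i2/d_o2 = +0.1234.
m = m₁·m₂ = (+0.2498)(+0.1234) = +0.0308.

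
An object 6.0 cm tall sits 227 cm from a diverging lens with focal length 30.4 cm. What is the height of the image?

For a diverging lens, f = -30.4 cm.
1/d_i = 1/f − 1/d_o = 1/(-30.40) − 1/(227) = -0.03730, so d_i = -26.81 cm.
m = −d_i/d_o = +0.1181.
|h_i| = |m|·h_o = 0.1181 × 6.0 = 0.709 cm. The image is virtual, upright and reduced, on the same side as the object.

0.709 cm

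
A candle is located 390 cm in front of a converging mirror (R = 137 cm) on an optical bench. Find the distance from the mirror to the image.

83.1 cm

f = R/2 = 137/2 = 68.50 cm.
Mirror equation: 1/q = 1/f − 1/p = 1/(68.50) − 1/(390) = 0.01460 − 0.002564 = 0.01203, so q = 83.1 cm.
The image is real, inverted and reduced, in front of the mirror.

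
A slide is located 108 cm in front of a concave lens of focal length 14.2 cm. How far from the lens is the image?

For a concave lens, f = -14.2 cm.
Lens equation: 1/d_i = 1/f − 1/d_o = 1/(-14.20) − 1/(108) = -0.07042 − 0.009259 = -0.07968, so d_i = -12.5 cm.
The image is virtual, upright and reduced, on the same side as the object.

12.5 cm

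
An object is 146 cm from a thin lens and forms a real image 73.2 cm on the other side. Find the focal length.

f = 48.8 cm (converging)

Real image ⇒ d_i = +73.2 cm.
1/f = 1/d_o + 1/d_i = 1/(146) + 1/(73.2) = 0.02051, so f = 48.8 cm.
Since f is positive, the thin lens is converging.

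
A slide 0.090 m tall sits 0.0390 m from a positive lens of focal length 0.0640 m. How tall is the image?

0.230 m

1/d_i = 1/f − 1/d_o = 1/(0.06400) − 1/(0.0390) = -10.02, so d_i = -0.09984 m.
m = −d_i/d_o = +2.560.
|h_i| = |m|·h_o = 2.560 × 0.090 = 0.230 m. The image is virtual, upright and enlarged, on the same side as the object.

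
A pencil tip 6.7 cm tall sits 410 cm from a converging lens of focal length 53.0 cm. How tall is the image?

0.995 cm

1/d_i = 1/f − 1/d_o = 1/(53.00) − 1/(410) = 0.01643, so d_i = 60.87 cm.
m = −d_i/d_o = -0.1485.
|h_i| = |m|·h_o = 0.1485 × 6.7 = 0.995 cm. The image is real, inverted and reduced, on the far side of the lens.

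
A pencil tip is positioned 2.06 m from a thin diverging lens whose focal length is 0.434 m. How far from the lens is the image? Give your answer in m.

For a diverging lens, f = -0.434 m.
Lens equation: 1/d_i = 1/f − 1/d_o = 1/(-0.4340) − 1/(2.06) = -2.304 − 0.4854 = -2.790, so d_i = -0.358 m.
The image is virtual, upright and reduced, on the same side as the object.

0.358 m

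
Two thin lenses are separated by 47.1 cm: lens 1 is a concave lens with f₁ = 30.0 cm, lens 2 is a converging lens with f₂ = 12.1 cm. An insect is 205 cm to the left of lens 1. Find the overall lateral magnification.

f₁ = −30.0 cm (diverging).
Lens 1: 1/d_i1 = 1/(-30.0) − 1/(205) = -0.03821, so d_i1 = -26.17 cm; m₁ = −d_i1/d_o1 = +0.1277.
d_o2 = 47.1 − (-26.17) = 73.27 cm.
Lens 2: 1/d_i2 = 1/(12.1) − 1/(73.27) = 0.06900, so d_i2 = 14.49 cm; m₂ = −d_i2/d_o2 = -0.1978.
m = m₁·m₂ = (+0.1277)(-0.1978) = -0.0253.

m = -0.0253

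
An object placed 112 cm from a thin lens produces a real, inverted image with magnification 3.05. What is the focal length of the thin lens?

f = 84.3 cm (converging)

m = −d_i/d_o ⇒ d_i = −m·d_o = −(-3.05)·(112) = 341.6 cm.
1/f = 1/d_o + 1/d_i = 1/(112) + 1/(341.6) = 0.01186, so f = 84.3 cm.
Since f is positive, the thin lens is converging.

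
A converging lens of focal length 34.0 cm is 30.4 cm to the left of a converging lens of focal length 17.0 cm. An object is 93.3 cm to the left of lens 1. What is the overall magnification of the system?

m = -0.243

Lens 1: 1/d_i1 = 1/(34.0) − 1/(93.3) = 0.01869, so d_i1 = 53.49 cm; m₁ = −d_i1/d_o1 = -0.5733.
d_o2 = 30.4 − (53.49) = -23.09 cm (virtual object).
Lens 2: 1/d_i2 = 1/(17.0) − 1/(-23.09) = 0.1021, so d_i2 = 9.791 cm; m₂ = −d_i2/d_o2 = +0.4240.
m = m₁·m₂ = (-0.5733)(+0.4240) = -0.243.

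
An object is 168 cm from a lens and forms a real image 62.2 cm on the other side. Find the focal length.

Real image ⇒ d_i = +62.2 cm.
1/f = 1/d_o + 1/d_i = 1/(168) + 1/(62.2) = 0.02203, so f = 45.4 cm.
Since f is positive, the lens is converging.

f = 45.4 cm (converging)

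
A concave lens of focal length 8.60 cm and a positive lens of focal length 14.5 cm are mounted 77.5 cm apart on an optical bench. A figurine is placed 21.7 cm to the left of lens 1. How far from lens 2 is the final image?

Lens 1 is diverging, so f₁ = −8.60 cm.
Lens 1: 1/d_i1 = 1/f₁ − 1/d_o1 = 1/(-8.60) − 1/(21.7) = -0.1624, so d_i1 = -6.159 cm.
The intermediate image is 6.159 cm to the left of lens 1 (virtual), which is 77.5 − (-6.159) = 83.66 cm to the left of lens 2, so d_o2 = +83.66 cm.
Lens 2: 1/d_i2 = 1/f₂ − 1/d_o2 = 1/(14.5) − 1/(83.66) = 0.05701, so d_i2 = 17.5 cm.
The final image is real, 17.5 cm to the right of lens 2 (overall magnification ≈ -0.060).

17.5 cm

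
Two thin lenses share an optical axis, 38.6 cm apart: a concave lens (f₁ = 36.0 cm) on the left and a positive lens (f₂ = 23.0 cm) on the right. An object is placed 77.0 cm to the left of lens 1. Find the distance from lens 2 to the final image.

36.2 cm

Lens 1 is diverging, so f₁ = −36.0 cm.
Lens 1: 1/d_i1 = 1/f₁ − 1/d_o1 = 1/(-36.0) − 1/(77.0) = -0.04076, so d_i1 = -24.53 cm.
The intermediate image is 24.53 cm to the left of lens 1 (virtual), which is 38.6 − (-24.53) = 63.13 cm to the left of lens 2, so d_o2 = +63.13 cm.
Lens 2: 1/d_i2 = 1/f₂ − 1/d_o2 = 1/(23.0) − 1/(63.13) = 0.02764, so d_i2 = 36.2 cm.
The final image is real, 36.2 cm to the right of lens 2 (overall magnification ≈ -0.18).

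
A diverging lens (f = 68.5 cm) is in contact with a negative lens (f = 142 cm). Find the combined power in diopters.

P = -2.16 D

P₁ = 1/f₁ = 1/(-0.685 m) = -1.460 D; P₂ = 1/f₂ = 1/(-1.42 m) = -0.7042 D.
For thin lenses in contact, P = P₁ + P₂ = (-1.460) + (-0.7042) = -2.16 D.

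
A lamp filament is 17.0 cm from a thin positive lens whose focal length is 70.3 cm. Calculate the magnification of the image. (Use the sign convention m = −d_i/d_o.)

m = +1.32

1/d_i = 1/f − 1/d_o = 1/(70.30) − 1/(17.0) = -0.04460, so d_i = -22.42 cm.
m = −d_i/d_o = −(-22.42)/(17.0) = +1.32.
The image is virtual, upright and enlarged, on the same side as the object.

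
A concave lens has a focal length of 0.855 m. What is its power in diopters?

P = -1.17 D

For a concave lens, f = −0.855 m.
P = 1/f = 1/(-0.855 m) = -1.17 D.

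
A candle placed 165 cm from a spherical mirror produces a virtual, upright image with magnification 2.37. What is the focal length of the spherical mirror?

m = −d_i/d_o ⇒ d_i = −m·d_o = −(+2.37)·(165) = -391.1 cm.
1/f = 1/d_o + 1/d_i = 1/(165) + 1/(-391.1) = 0.003504, so f = 285 cm.
Since f is positive, the spherical mirror is concave.

f = 285 cm (concave)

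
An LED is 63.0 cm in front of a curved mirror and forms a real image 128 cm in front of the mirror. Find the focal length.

f = 42.2 cm (concave)

Real image ⇒ d_i = +128 cm.
1/f = 1/d_o + 1/d_i = 1/(63.0) + 1/(128) = 0.02369, so f = 42.2 cm.
Since f is positive, the curved mirror is concave.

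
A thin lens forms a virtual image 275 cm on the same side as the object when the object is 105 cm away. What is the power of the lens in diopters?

P = +0.589 D

Virtual image ⇒ d_i = −275 cm.
1/f = 1/d_o + 1/d_i = 1/(105) + 1/(-275) = 0.005887 cm⁻¹.
f = 169.9 cm = 1.699 m, so P = 1/f = +0.589 D.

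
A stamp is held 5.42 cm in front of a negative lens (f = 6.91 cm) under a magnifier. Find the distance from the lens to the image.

3.04 cm

For a negative lens, f = -6.91 cm.
Thin-lens equation: 1/v = 1/f − 1/u = 1/(-6.910) − 1/(5.42) = -0.1447 − 0.1845 = -0.3292, so v = -3.04 cm.
The image is virtual, upright and reduced, on the same side as the object.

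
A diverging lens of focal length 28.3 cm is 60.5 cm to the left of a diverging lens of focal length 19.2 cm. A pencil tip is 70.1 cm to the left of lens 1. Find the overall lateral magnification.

f₁ = −28.3 cm (diverging).
Lens 1: 1/d_i1 = 1/(-28.3) − 1/(70.1) = -0.04960, so d_i1 = -20.16 cm; m₁ = −d_i1/d_o1 = +0.2876.
d_o2 = 60.5 − (-20.16) = 80.66 cm.
f₂ = −19.2 cm (diverging).
Lens 2: 1/d_i2 = 1/(-19.2) − 1/(80.66) = -0.06448, so d_i2 = -15.51 cm; m₂ = −d_i2/d_o2 = +0.1923.
m = m₁·m₂ = (+0.2876)(+0.1923) = +0.0553.

m = +0.0553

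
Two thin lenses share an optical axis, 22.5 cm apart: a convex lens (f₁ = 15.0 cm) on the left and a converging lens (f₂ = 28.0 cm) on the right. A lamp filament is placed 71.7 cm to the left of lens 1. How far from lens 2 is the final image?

Lens 1: 1/d_i1 = 1/f₁ − 1/d_o1 = 1/(15.0) − 1/(71.7) = 0.05272, so d_i1 = 18.97 cm.
The intermediate image is 18.97 cm to the right of lens 1, which is 22.5 − (18.97) = 3.530 cm to the left of lens 2, so d_o2 = +3.530 cm.
Lens 2: 1/d_i2 = 1/f₂ − 1/d_o2 = 1/(28.0) − 1/(3.530) = -0.2476, so d_i2 = -4.04 cm.
The final image is virtual, 4.04 cm to the left of lens 2 (overall magnification ≈ -0.30).

4.04 cm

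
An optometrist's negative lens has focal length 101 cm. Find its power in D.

For a negative lens, f = −101 cm.
f = -101 cm = -1.01 m.
P = 1/f = 1/(-1.01 m) = -0.990 D.

P = -0.990 D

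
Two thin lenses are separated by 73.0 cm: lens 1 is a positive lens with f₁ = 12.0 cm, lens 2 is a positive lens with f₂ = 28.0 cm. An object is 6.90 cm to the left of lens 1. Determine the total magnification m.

m = -1.08

Lens 1: 1/d_i1 = 1/(12.0) − 1/(6.90) = -0.06159, so d_i1 = -16.24 cm; m₁ = −d_i1/d_o1 = +2.354.
d_o2 = 73.0 − (-16.24) = 89.24 cm.
Lens 2: 1/d_i2 = 1/(28.0) − 1/(89.24) = 0.02451, so d_i2 = 40.80 cm; m₂ = −d_i2/d_o2 = -0.4572.
m = m₁·m₂ = (+2.354)(-0.4572) = -1.08.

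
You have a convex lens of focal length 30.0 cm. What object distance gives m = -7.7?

33.9 cm

m = −d_i/d_o ⇒ d_i = −m·d_o.
1/f = 1/d_o + 1/d_i = 1/d_o − 1/(m·d_o) = (1 − 1/m)/d_o, so d_o = f(1 − 1/m) = (30.00)(1 − 1/(-7.7)) = 33.9 cm.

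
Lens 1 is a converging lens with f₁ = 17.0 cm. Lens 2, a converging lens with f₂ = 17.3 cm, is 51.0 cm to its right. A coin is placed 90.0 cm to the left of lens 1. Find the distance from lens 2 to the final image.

40.8 cm

Lens 1: 1/d_i1 = 1/f₁ − 1/d_o1 = 1/(17.0) − 1/(90.0) = 0.04771, so d_i1 = 20.96 cm.
The intermediate image is 20.96 cm to the right of lens 1, which is 51.0 − (20.96) = 30.04 cm to the left of lens 2, so d_o2 = +30.04 cm.
Lens 2: 1/d_i2 = 1/f₂ − 1/d_o2 = 1/(17.3) − 1/(30.04) = 0.02451, so d_i2 = 40.8 cm.
The final image is real, 40.8 cm to the right of lens 2 (overall magnification ≈ 0.32).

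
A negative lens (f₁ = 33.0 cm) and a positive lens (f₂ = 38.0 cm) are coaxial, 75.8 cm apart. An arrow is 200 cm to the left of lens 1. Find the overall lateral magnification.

f₁ = −33.0 cm (diverging).
Lens 1: 1/d_i1 = 1/(-33.0) − 1/(200) = -0.03530, so d_i1 = -28.33 cm; m₁ = −d_i1/d_o1 = +0.1416.
d_o2 = 75.8 − (-28.33) = 104.1 cm.
Lens 2: 1/d_i2 = 1/(38.0) − 1/(104.1) = 0.01671, so d_i2 = 59.85 cm; m₂ = −d_i2/d_o2 = -0.5749.
m = m₁·m₂ = (+0.1416)(-0.5749) = -0.0814.

m = -0.0814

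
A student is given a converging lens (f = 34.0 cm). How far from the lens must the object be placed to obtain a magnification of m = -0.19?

213 cm

m = −d_i/d_o ⇒ d_i = −m·d_o.
1/f = 1/d_o + 1/d_i = 1/d_o − 1/(m·d_o) = (1 − 1/m)/d_o, so d_o = f(1 − 1/m) = (34.00)(1 − 1/(-0.19)) = 213 cm.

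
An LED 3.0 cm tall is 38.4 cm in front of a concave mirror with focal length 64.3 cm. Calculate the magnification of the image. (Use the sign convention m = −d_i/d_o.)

m = +2.48

1/d_i = 1/f − 1/d_o = 1/(64.30) − 1/(38.4) = -0.01049, so d_i = -95.33 cm.
m = −d_i/d_o = −(-95.33)/(38.4) = +2.48.
The image is virtual, upright and enlarged, behind the mirror.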